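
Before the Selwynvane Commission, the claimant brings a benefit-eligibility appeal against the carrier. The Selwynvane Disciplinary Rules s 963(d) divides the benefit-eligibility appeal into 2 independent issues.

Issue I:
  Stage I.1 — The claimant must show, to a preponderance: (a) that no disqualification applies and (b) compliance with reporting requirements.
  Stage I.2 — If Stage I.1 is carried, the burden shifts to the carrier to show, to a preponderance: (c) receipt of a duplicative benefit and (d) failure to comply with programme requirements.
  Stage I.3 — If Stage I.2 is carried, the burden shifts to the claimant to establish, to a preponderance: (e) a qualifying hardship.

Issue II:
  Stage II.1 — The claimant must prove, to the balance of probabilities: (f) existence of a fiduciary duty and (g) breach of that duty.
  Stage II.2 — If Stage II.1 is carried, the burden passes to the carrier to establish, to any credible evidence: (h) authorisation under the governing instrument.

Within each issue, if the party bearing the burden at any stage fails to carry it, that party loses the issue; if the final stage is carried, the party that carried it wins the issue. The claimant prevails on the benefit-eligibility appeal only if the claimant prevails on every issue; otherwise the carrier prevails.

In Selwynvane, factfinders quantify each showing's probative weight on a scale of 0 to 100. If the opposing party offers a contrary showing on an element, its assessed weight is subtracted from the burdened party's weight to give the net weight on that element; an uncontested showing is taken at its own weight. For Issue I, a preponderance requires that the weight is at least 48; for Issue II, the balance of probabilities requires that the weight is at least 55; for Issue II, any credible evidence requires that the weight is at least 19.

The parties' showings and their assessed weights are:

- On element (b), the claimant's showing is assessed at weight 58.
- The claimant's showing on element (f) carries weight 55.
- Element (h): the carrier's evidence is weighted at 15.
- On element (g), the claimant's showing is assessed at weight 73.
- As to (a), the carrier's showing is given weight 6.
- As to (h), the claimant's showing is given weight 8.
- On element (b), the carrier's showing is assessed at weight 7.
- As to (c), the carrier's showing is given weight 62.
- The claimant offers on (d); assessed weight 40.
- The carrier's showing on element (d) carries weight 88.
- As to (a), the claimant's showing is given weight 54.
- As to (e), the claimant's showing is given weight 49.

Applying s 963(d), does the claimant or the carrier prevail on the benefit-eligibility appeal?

— Issue I —
Stage I.1 (claimant, a preponderance, weight is at least 48): (a) net 54−6=48 ≥ 48 — meets; (b) net 58−7=51 ≥ 48 — meets.
  Stage I.1 carried; the burden shifts to the carrier.
Stage I.2 (carrier, a preponderance, weight is at least 48): (c) 62 ≥ 48 — meets; (d) net 88−40=48 ≥ 48 — meets.
  Stage I.2 carried; the burden shifts to the claimant.
Stage I.3 (claimant, a preponderance, weight is at least 48): (e) 49 ≥ 48 — meets.
  All elements met at the final stage.
Every stage carried; the claimant prevails on this issue.
— Issue II —
Stage II.1 (claimant, the balance of probabilities, weight is at least 55): (f) 55 ≥ 55 — meets; (g) 73 ≥ 55 — meets.
  All elements met. The burden passes to the carrier.
Stage II.2 (carrier, any credible evidence, weight is at least 19): (h) net 15−8=7 < 19 — fails.
  Not every element is met, so the carrier fails to carry Stage II.2.
The analysis ends at Stage II.2; the claimant prevails on this issue.
Per-issue: Issue I → claimant; Issue II → claimant. The claimant must prevail on every issue; overall, the claimant prevails.

claimant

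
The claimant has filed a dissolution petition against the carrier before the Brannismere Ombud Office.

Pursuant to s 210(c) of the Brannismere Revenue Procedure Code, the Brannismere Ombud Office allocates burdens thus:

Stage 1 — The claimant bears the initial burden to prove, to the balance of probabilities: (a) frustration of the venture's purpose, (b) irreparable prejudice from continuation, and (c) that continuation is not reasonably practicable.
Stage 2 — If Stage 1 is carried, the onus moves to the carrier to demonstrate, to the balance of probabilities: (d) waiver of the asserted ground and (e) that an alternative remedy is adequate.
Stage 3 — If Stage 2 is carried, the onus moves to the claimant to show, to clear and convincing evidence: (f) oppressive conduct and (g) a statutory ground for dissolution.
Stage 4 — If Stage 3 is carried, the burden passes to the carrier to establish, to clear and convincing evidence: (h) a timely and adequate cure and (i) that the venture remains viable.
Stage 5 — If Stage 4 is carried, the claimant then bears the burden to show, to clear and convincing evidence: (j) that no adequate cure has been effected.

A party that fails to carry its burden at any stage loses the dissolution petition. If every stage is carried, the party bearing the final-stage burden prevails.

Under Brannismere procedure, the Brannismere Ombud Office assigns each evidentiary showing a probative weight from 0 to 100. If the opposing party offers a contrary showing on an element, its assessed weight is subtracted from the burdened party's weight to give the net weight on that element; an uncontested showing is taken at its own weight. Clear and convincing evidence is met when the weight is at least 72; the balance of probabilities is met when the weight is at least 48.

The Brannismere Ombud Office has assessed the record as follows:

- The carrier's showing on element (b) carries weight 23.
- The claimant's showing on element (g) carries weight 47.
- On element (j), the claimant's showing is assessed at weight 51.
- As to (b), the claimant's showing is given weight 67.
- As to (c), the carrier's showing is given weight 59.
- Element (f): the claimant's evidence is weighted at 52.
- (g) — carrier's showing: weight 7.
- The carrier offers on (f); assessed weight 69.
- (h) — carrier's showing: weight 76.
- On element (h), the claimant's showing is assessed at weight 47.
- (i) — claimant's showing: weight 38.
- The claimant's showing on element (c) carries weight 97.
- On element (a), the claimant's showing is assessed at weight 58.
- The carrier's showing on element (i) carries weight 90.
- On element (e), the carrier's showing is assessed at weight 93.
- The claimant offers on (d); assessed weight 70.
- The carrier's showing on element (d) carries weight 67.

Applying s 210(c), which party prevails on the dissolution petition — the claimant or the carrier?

carrier

Stage 1 (claimant, the balance of probabilities, weight is at least 48): (a) 58 ≥ 48 — meets; (b) net 67−23=44 < 48 — fails; (c) net 97−59=38 < 48 — fails.
  Stage 1 not carried; the claimant fails its burden.
The analysis ends at Stage 1; the carrier prevails.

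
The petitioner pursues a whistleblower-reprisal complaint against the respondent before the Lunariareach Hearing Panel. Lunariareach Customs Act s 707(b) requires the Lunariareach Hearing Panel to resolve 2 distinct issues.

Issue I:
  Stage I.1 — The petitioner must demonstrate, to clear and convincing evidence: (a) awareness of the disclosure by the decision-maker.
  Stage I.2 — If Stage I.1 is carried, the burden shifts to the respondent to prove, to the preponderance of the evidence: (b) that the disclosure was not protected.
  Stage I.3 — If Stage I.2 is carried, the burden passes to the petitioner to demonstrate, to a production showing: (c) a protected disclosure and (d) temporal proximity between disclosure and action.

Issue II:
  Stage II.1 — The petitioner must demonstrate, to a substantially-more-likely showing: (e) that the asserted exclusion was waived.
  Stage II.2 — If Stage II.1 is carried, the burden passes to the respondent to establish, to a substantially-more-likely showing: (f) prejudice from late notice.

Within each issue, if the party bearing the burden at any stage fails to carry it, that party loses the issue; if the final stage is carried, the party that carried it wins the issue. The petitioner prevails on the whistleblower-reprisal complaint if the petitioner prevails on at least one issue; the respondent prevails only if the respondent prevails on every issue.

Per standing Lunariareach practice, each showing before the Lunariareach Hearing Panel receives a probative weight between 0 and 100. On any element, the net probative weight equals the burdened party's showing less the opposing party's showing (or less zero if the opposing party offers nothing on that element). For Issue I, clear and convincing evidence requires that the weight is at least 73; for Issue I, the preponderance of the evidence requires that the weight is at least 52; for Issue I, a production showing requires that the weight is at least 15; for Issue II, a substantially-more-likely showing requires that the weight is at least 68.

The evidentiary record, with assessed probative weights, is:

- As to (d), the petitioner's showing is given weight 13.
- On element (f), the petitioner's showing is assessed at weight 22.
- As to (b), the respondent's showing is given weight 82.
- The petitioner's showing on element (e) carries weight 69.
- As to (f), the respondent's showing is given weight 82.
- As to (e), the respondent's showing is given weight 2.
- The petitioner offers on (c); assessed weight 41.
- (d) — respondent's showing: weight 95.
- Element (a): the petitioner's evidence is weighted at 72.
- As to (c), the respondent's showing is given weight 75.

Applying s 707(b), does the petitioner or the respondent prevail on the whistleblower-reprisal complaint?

— Issue I —
Stage I.1 (petitioner, clear and convincing evidence, weight is at least 73): (a) 72 < 73 — fails.
  Not every element is met, so the petitioner fails to carry Stage I.1.
The analysis ends at Stage I.1; the respondent prevails on this issue.
— Issue II —
Stage II.1 — burden on petitioner; standard: a substantially-more-likely showing (weight is at least 68).
    (e): 69 − 2 = 67 < 68 [not met]
  The petitioner does not carry Stage II.1.
The analysis ends at Stage II.1; the respondent prevails on this issue.
Per-issue: Issue I → respondent; Issue II → respondent. The petitioner must prevail on at least one issue; overall, the respondent prevails.

respondent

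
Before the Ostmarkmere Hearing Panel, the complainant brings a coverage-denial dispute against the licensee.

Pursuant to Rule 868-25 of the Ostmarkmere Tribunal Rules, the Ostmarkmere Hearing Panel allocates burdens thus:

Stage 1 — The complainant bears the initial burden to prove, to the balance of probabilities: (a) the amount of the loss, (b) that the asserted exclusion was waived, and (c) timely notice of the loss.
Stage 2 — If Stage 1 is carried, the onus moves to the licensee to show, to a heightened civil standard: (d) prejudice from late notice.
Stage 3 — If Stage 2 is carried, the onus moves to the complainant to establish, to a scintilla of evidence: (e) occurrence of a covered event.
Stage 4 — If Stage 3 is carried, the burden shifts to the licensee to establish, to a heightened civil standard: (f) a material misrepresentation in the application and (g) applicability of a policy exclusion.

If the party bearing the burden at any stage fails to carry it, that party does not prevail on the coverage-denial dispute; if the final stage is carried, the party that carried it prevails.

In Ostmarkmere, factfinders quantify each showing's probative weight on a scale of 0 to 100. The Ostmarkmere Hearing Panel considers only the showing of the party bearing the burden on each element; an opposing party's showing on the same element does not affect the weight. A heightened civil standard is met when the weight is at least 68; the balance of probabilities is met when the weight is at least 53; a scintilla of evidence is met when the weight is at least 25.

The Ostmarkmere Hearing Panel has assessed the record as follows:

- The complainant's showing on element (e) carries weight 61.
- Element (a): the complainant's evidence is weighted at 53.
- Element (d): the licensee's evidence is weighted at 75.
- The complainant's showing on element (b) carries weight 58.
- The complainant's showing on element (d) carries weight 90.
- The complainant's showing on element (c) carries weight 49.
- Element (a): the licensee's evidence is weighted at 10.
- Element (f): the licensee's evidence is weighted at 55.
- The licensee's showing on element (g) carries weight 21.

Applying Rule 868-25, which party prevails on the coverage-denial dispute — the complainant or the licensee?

licensee

Stage 1 (complainant, the balance of probabilities, weight is at least 53): (a) 53 (licensee's 10 disregarded) ≥ 53 — meets; (b) 58 ≥ 53 — meets; (c) 49 < 53 — fails.
  Not every element is met, so the complainant fails to carry Stage 1.
So the licensee prevails.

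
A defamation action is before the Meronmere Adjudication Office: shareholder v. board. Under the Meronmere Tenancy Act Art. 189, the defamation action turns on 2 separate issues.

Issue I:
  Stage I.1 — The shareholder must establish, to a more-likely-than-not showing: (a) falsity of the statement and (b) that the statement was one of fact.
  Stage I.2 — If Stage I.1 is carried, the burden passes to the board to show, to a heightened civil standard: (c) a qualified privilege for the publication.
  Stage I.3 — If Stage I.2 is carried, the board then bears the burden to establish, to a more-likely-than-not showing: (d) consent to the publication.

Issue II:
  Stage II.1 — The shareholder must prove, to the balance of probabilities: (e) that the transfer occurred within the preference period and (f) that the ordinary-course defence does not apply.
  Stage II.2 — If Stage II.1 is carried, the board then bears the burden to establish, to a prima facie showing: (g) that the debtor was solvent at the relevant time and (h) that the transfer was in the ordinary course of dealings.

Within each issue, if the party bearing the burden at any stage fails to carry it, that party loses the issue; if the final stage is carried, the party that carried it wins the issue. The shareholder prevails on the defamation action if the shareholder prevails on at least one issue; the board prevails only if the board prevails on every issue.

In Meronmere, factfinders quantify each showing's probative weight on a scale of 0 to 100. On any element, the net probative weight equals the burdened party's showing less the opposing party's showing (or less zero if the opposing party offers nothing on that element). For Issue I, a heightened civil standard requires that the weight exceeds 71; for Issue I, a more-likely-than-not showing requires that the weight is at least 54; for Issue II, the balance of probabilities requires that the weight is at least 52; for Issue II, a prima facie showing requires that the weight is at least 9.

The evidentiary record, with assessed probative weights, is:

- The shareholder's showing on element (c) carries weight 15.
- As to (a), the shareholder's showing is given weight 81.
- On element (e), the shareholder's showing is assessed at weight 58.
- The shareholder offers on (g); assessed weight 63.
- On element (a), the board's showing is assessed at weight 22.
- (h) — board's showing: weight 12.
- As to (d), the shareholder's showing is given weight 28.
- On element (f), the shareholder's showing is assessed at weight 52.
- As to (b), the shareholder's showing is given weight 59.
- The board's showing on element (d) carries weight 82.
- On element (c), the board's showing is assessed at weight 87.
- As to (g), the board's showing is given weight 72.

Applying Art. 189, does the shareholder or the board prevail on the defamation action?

board

— Issue I —
At Stage I.1 the shareholder must meet a more-likely-than-not showing (weight is at least 54): on (a) the weight is 81 less the opposing 22 gives net 59, which does reach 54, so (a) meets the standard; on (b) the weight is 59, which does reach 54, so (b) meets the standard.
  All elements met. The burden passes to the board.
At Stage I.2 the board must meet a heightened civil standard (weight exceeds 71): on (c) the weight is 87 less the opposing 15 gives net 72, which does exceed 71, so (c) meets the standard.
  Stage I.2 is satisfied; the board continues to bear the burden.
At Stage I.3 the board must meet a more-likely-than-not showing (weight is at least 54): on (d) the weight is 82 less the opposing 28 gives net 54, ≥ 54, so (d) meets the standard.
  All elements met at the final stage.
With every stage satisfied, the board prevails on this issue.
— Issue II —
At Stage II.1 the shareholder must meet the balance of probabilities (weight is at least 52): on (e) the weight is 58, ≥ 52, so (e) meets the standard; on (f) the weight is 52, which does reach 52, so (f) meets the standard.
  All elements met. The burden passes to the board.
At Stage II.2 the board must meet a prima facie showing (weight is at least 9): on (g) the weight is 72 less the opposing 63 gives net 9, which does reach 9, so (g) meets the standard; on (h) the weight is 12, ≥ 9, so (h) meets the standard.
  The board carries the last stage.
All stages carried — the board prevails on this issue.
Per-issue: Issue I → board; Issue II → board. The shareholder must prevail on at least one issue; overall, the board prevails.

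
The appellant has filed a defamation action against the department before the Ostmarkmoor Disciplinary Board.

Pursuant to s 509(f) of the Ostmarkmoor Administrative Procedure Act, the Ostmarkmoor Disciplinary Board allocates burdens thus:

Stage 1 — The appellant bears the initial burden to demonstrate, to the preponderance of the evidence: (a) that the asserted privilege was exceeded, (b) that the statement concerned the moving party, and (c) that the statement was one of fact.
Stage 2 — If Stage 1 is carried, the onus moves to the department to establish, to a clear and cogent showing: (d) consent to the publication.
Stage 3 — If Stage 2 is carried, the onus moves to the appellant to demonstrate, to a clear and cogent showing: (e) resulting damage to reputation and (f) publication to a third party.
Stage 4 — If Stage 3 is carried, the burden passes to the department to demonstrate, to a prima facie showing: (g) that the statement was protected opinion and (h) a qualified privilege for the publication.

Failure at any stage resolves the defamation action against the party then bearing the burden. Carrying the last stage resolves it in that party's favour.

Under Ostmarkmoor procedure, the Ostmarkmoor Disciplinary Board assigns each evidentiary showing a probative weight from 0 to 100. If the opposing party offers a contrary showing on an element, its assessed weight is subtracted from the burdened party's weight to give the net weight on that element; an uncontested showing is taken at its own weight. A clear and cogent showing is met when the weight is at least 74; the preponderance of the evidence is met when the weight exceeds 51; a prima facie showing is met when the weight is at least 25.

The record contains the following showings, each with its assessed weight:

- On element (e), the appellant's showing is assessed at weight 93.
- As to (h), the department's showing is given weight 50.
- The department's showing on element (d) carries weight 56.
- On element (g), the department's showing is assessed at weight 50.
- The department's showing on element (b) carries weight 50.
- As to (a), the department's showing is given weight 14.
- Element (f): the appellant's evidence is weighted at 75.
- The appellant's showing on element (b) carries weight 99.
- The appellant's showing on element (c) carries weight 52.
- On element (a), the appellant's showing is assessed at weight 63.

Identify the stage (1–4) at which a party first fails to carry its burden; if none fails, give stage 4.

Stage 1 (appellant, the preponderance of the evidence, weight exceeds 51): (a) net 63−14=49 ≤ 51 — fails; (b) net 99−50=49 ≤ 51 — fails; (c) 52 > 51 — meets.
  Not every element is met, so the appellant fails to carry Stage 1.
So the department prevails.

stage 1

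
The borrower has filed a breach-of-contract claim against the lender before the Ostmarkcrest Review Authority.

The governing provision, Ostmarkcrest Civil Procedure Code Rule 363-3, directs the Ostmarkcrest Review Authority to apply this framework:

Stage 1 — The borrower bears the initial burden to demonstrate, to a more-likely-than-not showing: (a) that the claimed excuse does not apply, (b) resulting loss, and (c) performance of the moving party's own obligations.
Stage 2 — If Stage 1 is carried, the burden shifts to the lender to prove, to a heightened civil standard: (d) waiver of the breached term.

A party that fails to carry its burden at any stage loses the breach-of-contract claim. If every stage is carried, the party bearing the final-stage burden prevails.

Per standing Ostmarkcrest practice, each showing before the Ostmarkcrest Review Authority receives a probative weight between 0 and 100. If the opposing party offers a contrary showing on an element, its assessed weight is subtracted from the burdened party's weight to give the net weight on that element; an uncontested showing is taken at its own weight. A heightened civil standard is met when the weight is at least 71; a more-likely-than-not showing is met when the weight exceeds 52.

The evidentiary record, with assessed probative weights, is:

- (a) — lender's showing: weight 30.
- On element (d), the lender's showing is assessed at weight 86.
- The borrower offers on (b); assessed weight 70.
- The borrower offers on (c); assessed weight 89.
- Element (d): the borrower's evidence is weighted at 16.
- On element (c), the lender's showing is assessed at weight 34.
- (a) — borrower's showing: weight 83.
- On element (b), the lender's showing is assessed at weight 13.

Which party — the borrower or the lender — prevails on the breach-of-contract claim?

borrower

At Stage 1 the borrower must meet a more-likely-than-not showing (weight exceeds 52): on (a) the weight is 83 less the opposing 30 gives net 53, > 52, so (a) meets the standard; on (b) the weight is 70 less the opposing 13 gives net 57, > 52, so (b) meets the standard; on (c) the weight is 89 less the opposing 34 gives net 55, which does exceed 52, so (c) meets the standard.
  The borrower carries Stage 1; the lender now bears the burden.
At Stage 2 the lender must meet a heightened civil standard (weight is at least 71): on (d) the weight is 86 less the opposing 16 gives net 70, which does not reach 71, so (d) does not meet the standard.
  Not every element is met, so the lender fails to carry Stage 2.
So the borrower prevails.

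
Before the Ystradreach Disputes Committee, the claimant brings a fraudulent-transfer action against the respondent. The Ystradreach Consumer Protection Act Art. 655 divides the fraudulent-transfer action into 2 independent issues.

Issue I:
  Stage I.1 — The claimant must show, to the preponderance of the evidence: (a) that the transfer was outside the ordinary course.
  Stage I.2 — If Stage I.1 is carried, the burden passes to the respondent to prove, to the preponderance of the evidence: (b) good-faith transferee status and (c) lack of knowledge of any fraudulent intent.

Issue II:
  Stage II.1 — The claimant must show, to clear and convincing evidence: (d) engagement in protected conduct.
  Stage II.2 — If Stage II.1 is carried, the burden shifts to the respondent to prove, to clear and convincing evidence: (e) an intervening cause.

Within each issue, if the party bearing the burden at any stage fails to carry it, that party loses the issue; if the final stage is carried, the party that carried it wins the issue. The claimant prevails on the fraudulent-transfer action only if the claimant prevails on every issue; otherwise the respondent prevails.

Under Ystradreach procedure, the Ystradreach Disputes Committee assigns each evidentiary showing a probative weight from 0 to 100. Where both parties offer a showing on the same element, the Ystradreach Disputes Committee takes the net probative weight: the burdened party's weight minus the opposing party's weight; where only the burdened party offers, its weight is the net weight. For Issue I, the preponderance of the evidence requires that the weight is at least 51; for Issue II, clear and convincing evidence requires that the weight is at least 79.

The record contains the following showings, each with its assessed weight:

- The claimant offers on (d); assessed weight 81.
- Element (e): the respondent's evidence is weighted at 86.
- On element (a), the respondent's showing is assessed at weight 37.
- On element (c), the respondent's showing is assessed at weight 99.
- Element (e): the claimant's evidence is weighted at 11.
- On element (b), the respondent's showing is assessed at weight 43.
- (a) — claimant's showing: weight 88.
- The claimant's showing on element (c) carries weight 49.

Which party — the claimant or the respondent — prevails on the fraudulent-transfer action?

claimant

— Issue I —
Stage I.1 — burden on claimant; standard: the preponderance of the evidence (weight is at least 51).
    (a): 88 − 37 = 51 ≥ 51 [met]
  Stage I.1 is satisfied; the onus moves to the respondent.
Stage I.2 — burden on respondent; standard: the preponderance of the evidence (weight is at least 51).
    (b): 43 < 51 [not met]
    (c): 99 − 49 = 50 < 51 [not met]
  Not every element is met, so the respondent fails to carry Stage I.2.
The analysis ends at Stage I.2; the claimant prevails on this issue.
— Issue II —
At Stage II.1 the claimant must meet clear and convincing evidence (weight is at least 79): on (d) the weight is 81, which does reach 79, so (d) meets the standard.
  Stage II.1 is satisfied; the onus moves to the respondent.
At Stage II.2 the respondent must meet clear and convincing evidence (weight is at least 79): on (e) the weight is 86 less the opposing 11 gives net 75, < 79, so (e) does not meet the standard.
  Stage II.2 not carried; the respondent fails its burden.
So the claimant prevails on this issue.
Per-issue: Issue I → claimant; Issue II → claimant. The claimant must prevail on every issue; overall, the claimant prevails.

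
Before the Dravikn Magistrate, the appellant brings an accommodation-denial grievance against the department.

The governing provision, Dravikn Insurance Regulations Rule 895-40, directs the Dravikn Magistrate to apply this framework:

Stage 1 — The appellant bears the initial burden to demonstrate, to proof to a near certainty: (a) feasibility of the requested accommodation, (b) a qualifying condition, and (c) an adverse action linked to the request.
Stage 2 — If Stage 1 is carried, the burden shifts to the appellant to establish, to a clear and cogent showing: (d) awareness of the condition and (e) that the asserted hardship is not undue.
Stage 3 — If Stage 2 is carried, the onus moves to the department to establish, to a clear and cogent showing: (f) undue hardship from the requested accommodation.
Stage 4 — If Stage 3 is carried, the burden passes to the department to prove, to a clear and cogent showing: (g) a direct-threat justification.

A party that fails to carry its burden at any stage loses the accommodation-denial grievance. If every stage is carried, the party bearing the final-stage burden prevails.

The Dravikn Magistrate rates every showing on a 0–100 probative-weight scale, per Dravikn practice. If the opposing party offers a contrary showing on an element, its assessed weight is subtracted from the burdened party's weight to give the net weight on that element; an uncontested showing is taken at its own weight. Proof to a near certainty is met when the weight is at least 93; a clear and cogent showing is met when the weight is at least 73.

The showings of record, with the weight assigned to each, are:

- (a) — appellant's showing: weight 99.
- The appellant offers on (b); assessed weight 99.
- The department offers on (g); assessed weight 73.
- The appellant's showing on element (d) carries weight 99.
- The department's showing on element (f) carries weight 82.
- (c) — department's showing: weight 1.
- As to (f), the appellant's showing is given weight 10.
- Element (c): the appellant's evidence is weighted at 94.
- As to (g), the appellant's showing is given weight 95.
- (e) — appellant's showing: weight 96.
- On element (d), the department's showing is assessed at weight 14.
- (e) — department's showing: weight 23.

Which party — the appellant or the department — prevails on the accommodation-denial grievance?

Stage 1 — burden on appellant; standard: proof to a near certainty (weight is at least 93).
    (a): 99 ≥ 93 [met]
    (b): 99 ≥ 93 [met]
    (c): 94 − 1 = 93 ≥ 93 [met]
  Stage 1 is satisfied; the appellant continues to bear the burden.
Stage 2 — burden on appellant; standard: a clear and cogent showing (weight is at least 73).
    (d): 99 − 14 = 85 ≥ 73 [met]
    (e): 96 − 23 = 73 ≥ 73 [met]
  Stage 2 carried; the burden shifts to the department.
Stage 3 — burden on department; standard: a clear and cogent showing (weight is at least 73).
    (f): 82 − 10 = 72 < 73 [not met]
  Stage 3 not carried; the department fails its burden.
The analysis ends at Stage 3; the appellant prevails.

appellant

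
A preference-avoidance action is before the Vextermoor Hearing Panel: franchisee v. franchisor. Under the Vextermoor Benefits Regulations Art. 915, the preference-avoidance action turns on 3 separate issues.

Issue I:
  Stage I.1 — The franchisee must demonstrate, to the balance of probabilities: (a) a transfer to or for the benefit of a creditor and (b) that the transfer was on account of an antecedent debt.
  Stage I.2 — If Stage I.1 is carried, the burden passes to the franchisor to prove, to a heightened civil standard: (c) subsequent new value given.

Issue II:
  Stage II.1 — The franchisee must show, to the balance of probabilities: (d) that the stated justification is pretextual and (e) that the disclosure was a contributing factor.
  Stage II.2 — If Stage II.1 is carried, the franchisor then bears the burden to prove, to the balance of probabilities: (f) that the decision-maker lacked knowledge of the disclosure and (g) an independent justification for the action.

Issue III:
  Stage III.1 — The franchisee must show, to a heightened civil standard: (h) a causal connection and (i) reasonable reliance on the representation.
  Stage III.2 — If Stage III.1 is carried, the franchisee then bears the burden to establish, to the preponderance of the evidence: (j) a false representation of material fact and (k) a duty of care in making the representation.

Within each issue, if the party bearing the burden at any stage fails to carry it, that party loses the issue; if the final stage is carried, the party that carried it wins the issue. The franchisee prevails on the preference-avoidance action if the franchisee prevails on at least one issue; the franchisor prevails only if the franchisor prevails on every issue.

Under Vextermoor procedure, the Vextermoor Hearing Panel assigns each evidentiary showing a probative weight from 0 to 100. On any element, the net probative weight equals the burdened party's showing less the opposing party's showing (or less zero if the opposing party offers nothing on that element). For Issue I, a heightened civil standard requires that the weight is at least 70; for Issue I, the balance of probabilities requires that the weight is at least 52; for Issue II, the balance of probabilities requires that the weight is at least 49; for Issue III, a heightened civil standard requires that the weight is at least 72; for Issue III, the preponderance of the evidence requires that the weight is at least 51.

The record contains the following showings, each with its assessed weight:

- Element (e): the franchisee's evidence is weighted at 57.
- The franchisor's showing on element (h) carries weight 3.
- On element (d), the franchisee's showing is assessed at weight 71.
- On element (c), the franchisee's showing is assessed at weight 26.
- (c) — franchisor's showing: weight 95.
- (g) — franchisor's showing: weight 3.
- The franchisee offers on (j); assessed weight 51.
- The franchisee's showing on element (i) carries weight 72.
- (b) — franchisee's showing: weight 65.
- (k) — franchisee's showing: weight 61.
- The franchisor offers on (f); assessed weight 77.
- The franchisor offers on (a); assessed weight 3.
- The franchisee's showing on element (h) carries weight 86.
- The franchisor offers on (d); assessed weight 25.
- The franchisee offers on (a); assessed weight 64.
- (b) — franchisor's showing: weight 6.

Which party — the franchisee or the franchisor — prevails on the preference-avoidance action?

— Issue I —
At Stage I.1 the franchisee must meet the balance of probabilities (weight is at least 52): on (a) the weight is 64 less the opposing 3 gives net 61, ≥ 52, so (a) meets the standard; on (b) the weight is 65 less the opposing 6 gives net 59, ≥ 52, so (b) meets the standard.
  The franchisee carries Stage I.1; the franchisor now bears the burden.
At Stage I.2 the franchisor must meet a heightened civil standard (weight is at least 70): on (c) the weight is 95 less the opposing 26 gives net 69, which does not reach 70, so (c) does not meet the standard.
  Stage I.2 not carried; the franchisor fails its burden.
The franchisee prevails on this issue.
— Issue II —
At Stage II.1 the franchisee must meet the balance of probabilities (weight is at least 49): on (d) the weight is 71 less the opposing 25 gives net 46, < 49, so (d) does not meet the standard; on (e) the weight is 57, ≥ 49, so (e) meets the standard.
  The franchisee does not carry Stage II.1.
The analysis ends at Stage II.1; the franchisor prevails on this issue.
— Issue III —
At Stage III.1 the franchisee must meet a heightened civil standard (weight is at least 72): on (h) the weight is 86 less the opposing 3 gives net 83, which does reach 72, so (h) meets the standard; on (i) the weight is 72, ≥ 72, so (i) meets the standard.
  Stage III.1 is satisfied; the franchisee continues to bear the burden.
At Stage III.2 the franchisee must meet the preponderance of the evidence (weight is at least 51): on (j) the weight is 51, ≥ 51, so (j) meets the standard; on (k) the weight is 61, ≥ 51, so (k) meets the standard.
  Stage III.2 carried; the final stage is satisfied.
Every stage carried; the franchisee prevails on this issue.
Per-issue: Issue I → franchisee; Issue II → franchisor; Issue III → franchisee. The franchisee must prevail on at least one issue; overall, the franchisee prevails.

franchisee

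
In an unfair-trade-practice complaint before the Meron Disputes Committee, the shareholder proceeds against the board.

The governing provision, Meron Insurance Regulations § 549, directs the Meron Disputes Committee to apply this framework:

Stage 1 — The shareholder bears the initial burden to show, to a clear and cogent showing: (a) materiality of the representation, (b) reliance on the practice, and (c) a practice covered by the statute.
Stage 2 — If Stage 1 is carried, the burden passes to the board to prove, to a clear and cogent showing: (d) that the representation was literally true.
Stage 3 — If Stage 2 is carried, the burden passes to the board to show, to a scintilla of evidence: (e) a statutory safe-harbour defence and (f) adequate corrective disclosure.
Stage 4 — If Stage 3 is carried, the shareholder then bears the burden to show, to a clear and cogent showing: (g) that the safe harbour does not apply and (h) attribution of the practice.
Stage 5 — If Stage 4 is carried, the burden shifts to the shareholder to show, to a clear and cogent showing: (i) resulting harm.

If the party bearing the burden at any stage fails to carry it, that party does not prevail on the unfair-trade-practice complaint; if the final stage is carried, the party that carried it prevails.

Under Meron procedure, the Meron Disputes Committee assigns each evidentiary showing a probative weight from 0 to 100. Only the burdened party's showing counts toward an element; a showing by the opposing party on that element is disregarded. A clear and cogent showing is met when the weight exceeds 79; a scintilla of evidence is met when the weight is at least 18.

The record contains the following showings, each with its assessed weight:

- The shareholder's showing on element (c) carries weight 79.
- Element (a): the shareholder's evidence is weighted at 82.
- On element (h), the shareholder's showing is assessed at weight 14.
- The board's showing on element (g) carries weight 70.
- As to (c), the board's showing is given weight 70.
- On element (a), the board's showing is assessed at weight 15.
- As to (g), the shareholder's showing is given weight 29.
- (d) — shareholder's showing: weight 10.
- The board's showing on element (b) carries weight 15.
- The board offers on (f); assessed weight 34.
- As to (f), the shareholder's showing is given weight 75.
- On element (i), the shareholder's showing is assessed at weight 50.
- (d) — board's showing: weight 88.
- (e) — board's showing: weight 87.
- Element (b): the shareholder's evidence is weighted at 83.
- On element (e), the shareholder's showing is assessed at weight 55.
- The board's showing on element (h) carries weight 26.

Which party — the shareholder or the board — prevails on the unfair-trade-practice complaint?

board

At Stage 1 the shareholder must meet a clear and cogent showing (weight exceeds 79): on (a) the weight is 82 (the board's 15 is given no effect), which does exceed 79, so (a) meets the standard; on (b) the weight is 83 (the board's 15 is given no effect), > 79, so (b) meets the standard; on (c) the weight is 79 (the board's 70 is given no effect), ≤ 79, so (c) does not meet the standard.
  Not every element is met, so the shareholder fails to carry Stage 1.
So the board prevails.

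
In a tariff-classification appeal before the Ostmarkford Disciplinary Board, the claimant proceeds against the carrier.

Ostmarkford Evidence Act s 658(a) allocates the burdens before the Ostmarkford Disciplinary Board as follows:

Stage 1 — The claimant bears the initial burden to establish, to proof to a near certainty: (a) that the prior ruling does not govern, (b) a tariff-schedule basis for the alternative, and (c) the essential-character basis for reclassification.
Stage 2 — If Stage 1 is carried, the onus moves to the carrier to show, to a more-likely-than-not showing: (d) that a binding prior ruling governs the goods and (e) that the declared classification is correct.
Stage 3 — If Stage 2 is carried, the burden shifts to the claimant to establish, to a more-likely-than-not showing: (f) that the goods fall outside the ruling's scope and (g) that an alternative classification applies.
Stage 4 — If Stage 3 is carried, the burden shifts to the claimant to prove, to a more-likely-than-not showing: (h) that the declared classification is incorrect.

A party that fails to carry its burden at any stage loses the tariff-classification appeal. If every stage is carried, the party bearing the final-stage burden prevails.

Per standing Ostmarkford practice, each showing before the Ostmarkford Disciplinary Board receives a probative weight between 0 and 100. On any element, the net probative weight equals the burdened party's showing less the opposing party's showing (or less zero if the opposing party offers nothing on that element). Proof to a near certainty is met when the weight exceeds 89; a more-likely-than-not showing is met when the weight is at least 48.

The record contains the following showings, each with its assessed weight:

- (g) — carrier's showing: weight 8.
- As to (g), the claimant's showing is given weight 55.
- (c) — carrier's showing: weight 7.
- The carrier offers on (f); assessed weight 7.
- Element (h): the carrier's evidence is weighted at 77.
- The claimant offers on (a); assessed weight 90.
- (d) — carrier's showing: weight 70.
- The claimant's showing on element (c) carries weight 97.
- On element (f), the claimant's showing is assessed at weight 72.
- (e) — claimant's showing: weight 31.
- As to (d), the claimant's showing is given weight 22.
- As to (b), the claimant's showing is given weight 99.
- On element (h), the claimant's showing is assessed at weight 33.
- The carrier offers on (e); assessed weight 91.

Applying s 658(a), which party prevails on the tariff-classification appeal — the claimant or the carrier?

At Stage 1 the claimant must meet proof to a near certainty (weight exceeds 89): on (a) the weight is 90, which does exceed 89, so (a) meets the standard; on (b) the weight is 99, > 89, so (b) meets the standard; on (c) the weight is 97 less the opposing 7 gives net 90, which does exceed 89, so (c) meets the standard.
  Stage 1 is satisfied; the onus moves to the carrier.
At Stage 2 the carrier must meet a more-likely-than-not showing (weight is at least 48): on (d) the weight is 70 less the opposing 22 gives net 48, ≥ 48, so (d) meets the standard; on (e) the weight is 91 less the opposing 31 gives net 60, which does reach 48, so (e) meets the standard.
  Stage 2 is satisfied; the onus moves to the claimant.
At Stage 3 the claimant must meet a more-likely-than-not showing (weight is at least 48): on (f) the weight is 72 less the opposing 7 gives net 65, which does reach 48, so (f) meets the standard; on (g) the weight is 55 less the opposing 8 gives net 47, < 48, so (g) does not meet the standard.
  Not every element is met, so the claimant fails to carry Stage 3.
The analysis ends at Stage 3; the carrier prevails.

carrier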